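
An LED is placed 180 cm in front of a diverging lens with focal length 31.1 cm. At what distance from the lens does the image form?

26.5 cm

For a diverging lens, f = -31.1 cm.
Thin-lens equation: 1/s_i = 1/f − 1/s_o = 1/(-31.10) − 1/(180) = -0.03215 − 0.005556 = -0.03771, so s_i = -26.5 cm.
The image is virtual, upright and reduced, on the same side as the object.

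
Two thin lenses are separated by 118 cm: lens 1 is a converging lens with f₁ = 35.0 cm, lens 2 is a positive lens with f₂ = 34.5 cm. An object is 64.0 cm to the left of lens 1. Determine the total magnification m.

Lens 1: 1/d_i1 = 1/(35.0) − 1/(64.0) = 0.01295, so d_i1 = 77.24 cm; m₁ = −d_i1/d_o1 = -1.207.
d_o2 = 118 − (77.24) = 40.76 cm.
Lens 2: 1/d_i2 = 1/(34.5) − 1/(40.76) = 0.004452, so d_i2 = 224.6 cm; m₂ = −d_i2/d_o2 = -5.511.
m = m₁·m₂ = (-1.207)(-5.511) = +6.65.

m = +6.65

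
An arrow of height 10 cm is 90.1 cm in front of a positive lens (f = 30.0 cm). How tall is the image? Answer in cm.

1/d_i = 1/f − 1/d_o = 1/(30.00) − 1/(90.1) = 0.02223, so d_i = 44.98 cm.
m = −d_i/d_o = -0.4992.
|h_i| = |m|·h_o = 0.4992 × 10 = 4.99 cm. The image is real, inverted and reduced, on the far side of the lens.

4.99 cm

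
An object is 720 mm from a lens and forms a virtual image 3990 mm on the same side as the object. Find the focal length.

f = 879 mm (converging)

Virtual image ⇒ d_i = −3990 mm.
1/f = 1/d_o + 1/d_i = 1/(720) + 1/(-3990) = 0.001138, so f = 879 mm.
Since f is positive, the lens is converging.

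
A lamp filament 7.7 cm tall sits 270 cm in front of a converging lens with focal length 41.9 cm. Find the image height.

1/d_i = 1/f − 1/d_o = 1/(41.90) − 1/(270) = 0.02016, so d_i = 49.60 cm.
m = −d_i/d_o = -0.1837.
|h_i| = |m|·h_o = 0.1837 × 7.7 = 1.41 cm. The image is real, inverted and reduced, on the far side of the lens.

1.41 cm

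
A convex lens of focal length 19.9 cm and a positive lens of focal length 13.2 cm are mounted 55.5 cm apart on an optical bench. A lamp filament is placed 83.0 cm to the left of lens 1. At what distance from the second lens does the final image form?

Lens 1: 1/d_i1 = 1/f₁ − 1/d_o1 = 1/(19.9) − 1/(83.0) = 0.03820, so d_i1 = 26.18 cm.
The intermediate image is 26.18 cm to the right of lens 1, which is 55.5 − (26.18) = 29.32 cm to the left of lens 2, so d_o2 = +29.32 cm.
Lens 2: 1/d_i2 = 1/f₂ − 1/d_o2 = 1/(13.2) − 1/(29.32) = 0.04165, so d_i2 = 24.0 cm.
The final image is real, 24.0 cm to the right of lens 2 (overall magnification ≈ 0.26).

24.0 cm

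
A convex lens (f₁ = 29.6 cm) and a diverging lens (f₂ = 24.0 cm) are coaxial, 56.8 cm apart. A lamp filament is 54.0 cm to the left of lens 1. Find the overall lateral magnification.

m = -1.90

Lens 1: 1/d_i1 = 1/(29.6) − 1/(54.0) = 0.01527, so d_i1 = 65.51 cm; m₁ = −d_i1/d_o1 = -1.213.
d_o2 = 56.8 − (65.51) = -8.710 cm (virtual object).
f₂ = −24.0 cm (diverging).
Lens 2: 1/d_i2 = 1/(-24.0) − 1/(-8.710) = 0.07314, so d_i2 = 13.67 cm; m₂ = −d_i2/d_o2 = +1.570.
m = m₁·m₂ = (-1.213)(+1.570) = -1.90.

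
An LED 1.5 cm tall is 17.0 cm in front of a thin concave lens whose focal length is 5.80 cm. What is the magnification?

m = +0.254

For a concave lens, f = -5.80 cm.
1/d_i = 1/f − 1/d_o = 1/(-5.800) − 1/(17.0) = -0.2312, so d_i = -4.325 cm.
m = −d_i/d_o = −(-4.325)/(17.0) = +0.254.
The image is virtual, upright and reduced, on the same side as the object.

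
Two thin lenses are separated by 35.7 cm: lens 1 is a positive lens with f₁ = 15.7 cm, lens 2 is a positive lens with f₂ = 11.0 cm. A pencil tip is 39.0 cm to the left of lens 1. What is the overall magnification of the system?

m = -4.69

Lens 1: 1/d_i1 = 1/(15.7) − 1/(39.0) = 0.03805, so d_i1 = 26.28 cm; m₁ = −d_i1/d_o1 = -0.6738.
d_o2 = 35.7 − (26.28) = 9.420 cm.
Lens 2: 1/d_i2 = 1/(11.0) − 1/(9.420) = -0.01525, so d_i2 = -65.58 cm; m₂ = −d_i2/d_o2 = +6.962.
m = m₁·m₂ = (-0.6738)(+6.962) = -4.69.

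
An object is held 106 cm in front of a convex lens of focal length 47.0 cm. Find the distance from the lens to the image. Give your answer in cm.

Lens equation: 1/v = 1/f − 1/u = 1/(47.00) − 1/(106) = 0.02128 − 0.009434 = 0.01184, so v = 84.4 cm.
The image is real, inverted and reduced, on the far side of the lens.

84.4 cm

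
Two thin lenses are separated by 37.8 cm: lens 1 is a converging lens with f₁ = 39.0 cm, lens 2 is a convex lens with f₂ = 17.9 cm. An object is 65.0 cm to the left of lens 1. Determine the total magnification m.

m = -0.346

Lens 1: 1/d_i1 = 1/(39.0) − 1/(65.0) = 0.01026, so d_i1 = 97.50 cm; m₁ = −d_i1/d_o1 = -1.500.
d_o2 = 37.8 − (97.50) = -59.70 cm (virtual object).
Lens 2: 1/d_i2 = 1/(17.9) − 1/(-59.70) = 0.07262, so d_i2 = 13.77 cm; m₂ = −d_i2/d_o2 = +0.2307.
m = m₁·m₂ = (-1.500)(+0.2307) = -0.346.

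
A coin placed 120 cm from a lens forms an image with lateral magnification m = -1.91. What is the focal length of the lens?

m = −d_i/d_o ⇒ d_i = −m·d_o = −(-1.91)·(120) = 229.2 cm.
1/f = 1/d_o + 1/d_i = 1/(120) + 1/(229.2) = 0.01270, so f = 78.8 cm.
Since f is positive, the lens is converging.

f = 78.8 cm (converging)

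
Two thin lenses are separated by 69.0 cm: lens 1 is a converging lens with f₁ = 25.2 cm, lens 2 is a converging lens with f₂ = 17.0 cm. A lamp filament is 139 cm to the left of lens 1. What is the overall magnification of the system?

Lens 1: 1/d_i1 = 1/(25.2) − 1/(139) = 0.03249, so d_i1 = 30.78 cm; m₁ = −d_i1/d_o1 = -0.2214.
d_o2 = 69.0 − (30.78) = 38.22 cm.
Lens 2: 1/d_i2 = 1/(17.0) − 1/(38.22) = 0.03266, so d_i2 = 30.62 cm; m₂ = −d_i2/d_o2 = -0.8011.
m = m₁·m₂ = (-0.2214)(-0.8011) = +0.177.

m = +0.177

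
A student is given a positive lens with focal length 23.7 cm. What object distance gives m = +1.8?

10.5 cm

m = −d_i/d_o ⇒ d_i = −m·d_o.
1/f = 1/d_o + 1/d_i = 1/d_o − 1/(m·d_o) = (1 − 1/m)/d_o, so d_o = f(1 − 1/m) = (23.70)(1 − 1/(+1.8)) = 10.5 cm.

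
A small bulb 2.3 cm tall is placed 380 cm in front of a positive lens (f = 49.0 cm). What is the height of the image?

0.340 cm

1/d_i = 1/f − 1/d_o = 1/(49.00) − 1/(380) = 0.01778, so d_i = 56.25 cm.
m = −d_i/d_o = -0.1480.
|h_i| = |m|·h_o = 0.1480 × 2.3 = 0.340 cm. The image is real, inverted and reduced, on the far side of the lens.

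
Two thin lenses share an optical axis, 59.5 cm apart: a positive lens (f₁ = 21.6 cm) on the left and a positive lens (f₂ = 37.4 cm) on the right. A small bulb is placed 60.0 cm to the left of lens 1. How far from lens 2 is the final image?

Lens 1: 1/d_i1 = 1/f₁ − 1/d_o1 = 1/(21.6) − 1/(60.0) = 0.02963, so d_i1 = 33.75 cm.
The intermediate image is 33.75 cm to the right of lens 1, which is 59.5 − (33.75) = 25.75 cm to the left of lens 2, so d_o2 = +25.75 cm.
Lens 2: 1/d_i2 = 1/f₂ − 1/d_o2 = 1/(37.4) − 1/(25.75) = -0.01210, so d_i2 = -82.7 cm.
The final image is virtual, 82.7 cm to the left of lens 2 (overall magnification ≈ -1.8).

82.7 cm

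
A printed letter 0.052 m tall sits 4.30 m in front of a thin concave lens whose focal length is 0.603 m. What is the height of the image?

For a concave lens, f = -0.603 m.
1/d_i = 1/f − 1/d_o = 1/(-0.6030) − 1/(4.30) = -1.891, so d_i = -0.5288 m.
m = −d_i/d_o = +0.1230.
|h_i| = |m|·h_o = 0.1230 × 0.052 = 0.00640 m. The image is virtual, upright and reduced, on the same side as the object.

0.00640 m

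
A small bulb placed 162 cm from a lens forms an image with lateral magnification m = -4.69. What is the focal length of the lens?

m = −d_i/d_o ⇒ d_i = −m·d_o = −(-4.69)·(162) = 759.8 cm.
1/f = 1/d_o + 1/d_i = 1/(162) + 1/(759.8) = 0.007489, so f = 134 cm.
Since f is positive, the lens is converging.

f = 134 cm (converging)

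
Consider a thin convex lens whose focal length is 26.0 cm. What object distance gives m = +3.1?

17.6 cm

m = −d_i/d_o ⇒ d_i = −m·d_o.
1/f = 1/d_o + 1/d_i = 1/d_o − 1/(m·d_o) = (1 − 1/m)/d_o, so d_o = f(1 − 1/m) = (26.00)(1 − 1/(+3.1)) = 17.6 cm.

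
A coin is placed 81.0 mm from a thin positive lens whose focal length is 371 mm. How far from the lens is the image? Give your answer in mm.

104 mm

Thin-lens equation: 1/s_i = 1/f − 1/s_o = 1/(371.0) − 1/(81.0) = 0.002695 − 0.01235 = -0.009650, so s_i = -104 mm.
The image is virtual, upright and enlarged, on the same side as the object.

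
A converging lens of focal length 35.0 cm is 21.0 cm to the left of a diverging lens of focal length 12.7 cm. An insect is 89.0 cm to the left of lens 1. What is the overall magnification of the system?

m = +0.343

Lens 1: 1/d_i1 = 1/(35.0) − 1/(89.0) = 0.01734, so d_i1 = 57.69 cm; m₁ = −d_i1/d_o1 = -0.6482.
d_o2 = 21.0 − (57.69) = -36.69 cm (virtual object).
f₂ = −12.7 cm (diverging).
Lens 2: 1/d_i2 = 1/(-12.7) − 1/(-36.69) = -0.05148, so d_i2 = -19.42 cm; m₂ = −d_i2/d_o2 = -0.5294.
m = m₁·m₂ = (-0.6482)(-0.5294) = +0.343.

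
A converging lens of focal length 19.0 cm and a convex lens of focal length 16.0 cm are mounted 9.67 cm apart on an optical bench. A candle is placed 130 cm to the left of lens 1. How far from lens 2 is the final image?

Lens 1: 1/d_i1 = 1/f₁ − 1/d_o1 = 1/(19.0) − 1/(130) = 0.04494, so d_i1 = 22.25 cm.
The intermediate image is 22.25 cm to the right of lens 1, which lies 12.58 cm to the right of lens 2 — a virtual object — so d_o2 = −12.58 cm.
Lens 2: 1/d_i2 = 1/f₂ − 1/d_o2 = 1/(16.0) − 1/(-12.58) = 0.1420, so d_i2 = 7.04 cm.
The final image is real, 7.04 cm to the right of lens 2 (overall magnification ≈ -0.096).

7.04 cm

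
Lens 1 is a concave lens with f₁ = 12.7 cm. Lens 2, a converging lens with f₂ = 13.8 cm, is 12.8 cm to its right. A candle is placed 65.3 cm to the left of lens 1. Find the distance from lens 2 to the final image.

Lens 1 is diverging, so f₁ = −12.7 cm.
Lens 1: 1/d_i1 = 1/f₁ − 1/d_o1 = 1/(-12.7) − 1/(65.3) = -0.09405, so d_i1 = -10.63 cm.
The intermediate image is 10.63 cm to the left of lens 1 (virtual), which is 12.8 − (-10.63) = 23.43 cm to the left of lens 2, so d_o2 = +23.43 cm.
Lens 2: 1/d_i2 = 1/f₂ − 1/d_o2 = 1/(13.8) − 1/(23.43) = 0.02978, so d_i2 = 33.6 cm.
The final image is real, 33.6 cm to the right of lens 2 (overall magnification ≈ -0.23).

33.6 cm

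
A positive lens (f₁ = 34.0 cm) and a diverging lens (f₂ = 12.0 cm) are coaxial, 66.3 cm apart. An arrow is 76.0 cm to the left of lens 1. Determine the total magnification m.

Lens 1: 1/d_i1 = 1/(34.0) − 1/(76.0) = 0.01625, so d_i1 = 61.52 cm; m₁ = −d_i1/d_o1 = -0.8095.
d_o2 = 66.3 − (61.52) = 4.780 cm.
f₂ = −12.0 cm (diverging).
Lens 2: 1/d_i2 = 1/(-12.0) − 1/(4.780) = -0.2925, so d_i2 = -3.418 cm; m₂ = −d_i2/d_o2 = +0.7151.
m = m₁·m₂ = (-0.8095)(+0.7151) = -0.579.

m = -0.579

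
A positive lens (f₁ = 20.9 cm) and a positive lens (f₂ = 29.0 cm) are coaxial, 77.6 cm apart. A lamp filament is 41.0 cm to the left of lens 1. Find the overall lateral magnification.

m = +5.05

Lens 1: 1/d_i1 = 1/(20.9) − 1/(41.0) = 0.02346, so d_i1 = 42.63 cm; m₁ = −d_i1/d_o1 = -1.040.
d_o2 = 77.6 − (42.63) = 34.97 cm.
Lens 2: 1/d_i2 = 1/(29.0) − 1/(34.97) = 0.005887, so d_i2 = 169.9 cm; m₂ = −d_i2/d_o2 = -4.858.
m = m₁·m₂ = (-1.040)(-4.858) = +5.05.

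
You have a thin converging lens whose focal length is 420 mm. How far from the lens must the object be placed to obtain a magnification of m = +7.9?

367 mm

m = −d_i/d_o ⇒ d_i = −m·d_o.
1/f = 1/d_o + 1/d_i = 1/d_o − 1/(m·d_o) = (1 − 1/m)/d_o, so d_o = f(1 − 1/m) = (420.0)(1 − 1/(+7.9)) = 367 mm.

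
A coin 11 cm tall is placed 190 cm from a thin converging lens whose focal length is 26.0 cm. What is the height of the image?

1.74 cm

1/d_i = 1/f − 1/d_o = 1/(26.00) − 1/(190) = 0.03320, so d_i = 30.12 cm.
m = −d_i/d_o = -0.1585.
|h_i| = |m|·h_o = 0.1585 × 11 = 1.74 cm. The image is real, inverted and reduced, on the far side of the lens.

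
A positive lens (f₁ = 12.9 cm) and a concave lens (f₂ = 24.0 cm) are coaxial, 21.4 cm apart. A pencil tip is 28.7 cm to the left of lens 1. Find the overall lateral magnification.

Lens 1: 1/d_i1 = 1/(12.9) − 1/(28.7) = 0.04268, so d_i1 = 23.43 cm; m₁ = −d_i1/d_o1 = -0.8164.
d_o2 = 21.4 − (23.43) = -2.030 cm (virtual object).
f₂ = −24.0 cm (diverging).
Lens 2: 1/d_i2 = 1/(-24.0) − 1/(-2.030) = 0.4509, so d_i2 = 2.218 cm; m₂ = −d_i2/d_o2 = +1.092.
m = m₁·m₂ = (-0.8164)(+1.092) = -0.892.

m = -0.892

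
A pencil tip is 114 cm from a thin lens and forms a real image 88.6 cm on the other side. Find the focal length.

f = 49.9 cm (converging)

Real image ⇒ d_i = +88.6 cm.
1/f = 1/d_o + 1/d_i = 1/(114) + 1/(88.6) = 0.02006, so f = 49.9 cm.
Since f is positive, the thin lens is converging.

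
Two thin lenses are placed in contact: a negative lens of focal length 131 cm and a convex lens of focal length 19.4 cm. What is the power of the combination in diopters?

P = +4.39 D

P₁ = 1/f₁ = 1/(-1.31 m) = -0.7634 D; P₂ = 1/f₂ = 1/(0.194 m) = +5.155 D.
For thin lenses in contact, P = P₁ + P₂ = (-0.7634) + (+5.155) = +4.39 D.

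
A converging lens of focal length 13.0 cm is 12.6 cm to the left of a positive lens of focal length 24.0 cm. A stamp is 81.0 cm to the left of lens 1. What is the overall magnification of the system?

m = -0.171

Lens 1: 1/d_i1 = 1/(13.0) − 1/(81.0) = 0.06458, so d_i1 = 15.49 cm; m₁ = −d_i1/d_o1 = -0.1912.
d_o2 = 12.6 − (15.49) = -2.890 cm (virtual object).
Lens 2: 1/d_i2 = 1/(24.0) − 1/(-2.890) = 0.3877, so d_i2 = 2.579 cm; m₂ = −d_i2/d_o2 = +0.8925.
m = m₁·m₂ = (-0.1912)(+0.8925) = -0.171.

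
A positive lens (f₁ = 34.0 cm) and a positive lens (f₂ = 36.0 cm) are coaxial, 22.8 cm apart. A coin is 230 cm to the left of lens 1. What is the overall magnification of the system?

Lens 1: 1/d_i1 = 1/(34.0) − 1/(230) = 0.02506, so d_i1 = 39.90 cm; m₁ = −d_i1/d_o1 = -0.1735.
d_o2 = 22.8 − (39.90) = -17.10 cm (virtual object).
Lens 2: 1/d_i2 = 1/(36.0) − 1/(-17.10) = 0.08626, so d_i2 = 11.59 cm; m₂ = −d_i2/d_o2 = +0.6780.
m = m₁·m₂ = (-0.1735)(+0.6780) = -0.118.

m = -0.118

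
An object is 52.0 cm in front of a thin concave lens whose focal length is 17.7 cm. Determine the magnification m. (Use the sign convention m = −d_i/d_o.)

m = +0.254

For a concave lens, f = -17.7 cm.
1/d_i = 1/f − 1/d_o = 1/(-17.70) − 1/(52.0) = -0.07573, so d_i = -13.21 cm.
m = −d_i/d_o = −(-13.21)/(52.0) = +0.254.
The image is virtual, upright and reduced, on the same side as the object.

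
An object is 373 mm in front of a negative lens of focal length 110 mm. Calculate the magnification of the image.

For a negative lens, f = -110 mm.
1/d_i = 1/f − 1/d_o = 1/(-110.0) − 1/(373) = -0.01177, so d_i = -84.95 mm.
m = −d_i/d_o = −(-84.95)/(373) = +0.228.
The image is virtual, upright and reduced, on the same side as the object.

m = +0.228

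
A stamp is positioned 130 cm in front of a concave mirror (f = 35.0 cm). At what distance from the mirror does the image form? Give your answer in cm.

Mirror equation: 1/q = 1/f − 1/p = 1/(35.00) − 1/(130) = 0.02857 − 0.007692 = 0.02088, so q = 47.9 cm.
The image is real, inverted and reduced, in front of the mirror.

47.9 cm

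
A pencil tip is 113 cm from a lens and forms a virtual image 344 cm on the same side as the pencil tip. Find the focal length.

f = 168 cm (converging)

Virtual image ⇒ d_i = −344 cm.
1/f = 1/d_o + 1/d_i = 1/(113) + 1/(-344) = 0.005943, so f = 168 cm.
Since f is positive, the lens is converging.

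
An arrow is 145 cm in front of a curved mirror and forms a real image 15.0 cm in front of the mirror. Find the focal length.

Real image ⇒ d_i = +15.0 cm.
1/f = 1/d_o + 1/d_i = 1/(145) + 1/(15.0) = 0.07356, so f = 13.6 cm.
Since f is positive, the curved mirror is concave.

f = 13.6 cm (concave)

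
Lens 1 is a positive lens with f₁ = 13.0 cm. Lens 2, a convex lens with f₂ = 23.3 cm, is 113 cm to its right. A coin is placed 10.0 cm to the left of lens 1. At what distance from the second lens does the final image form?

Lens 1: 1/d_i1 = 1/f₁ − 1/d_o1 = 1/(13.0) − 1/(10.0) = -0.02308, so d_i1 = -43.33 cm.
The intermediate image is 43.33 cm to the left of lens 1 (virtual), which is 113 − (-43.33) = 156.3 cm to the left of lens 2, so d_o2 = +156.3 cm.
Lens 2: 1/d_i2 = 1/f₂ − 1/d_o2 = 1/(23.3) − 1/(156.3) = 0.03652, so d_i2 = 27.4 cm.
The final image is real, 27.4 cm to the right of lens 2 (overall magnification ≈ -0.76).

27.4 cm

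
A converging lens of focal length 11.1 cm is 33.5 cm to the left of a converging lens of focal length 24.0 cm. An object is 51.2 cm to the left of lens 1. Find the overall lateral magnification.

Lens 1: 1/d_i1 = 1/(11.1) − 1/(51.2) = 0.07056, so d_i1 = 14.17 cm; m₁ = −d_i1/d_o1 = -0.2768.
d_o2 = 33.5 − (14.17) = 19.33 cm.
Lens 2: 1/d_i2 = 1/(24.0) − 1/(19.33) = -0.01007, so d_i2 = -99.34 cm; m₂ = −d_i2/d_o2 = +5.139.
m = m₁·m₂ = (-0.2768)(+5.139) = -1.42.

m = -1.42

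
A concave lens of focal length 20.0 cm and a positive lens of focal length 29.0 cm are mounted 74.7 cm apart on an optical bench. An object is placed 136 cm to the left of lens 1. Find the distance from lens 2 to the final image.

Lens 1 is diverging, so f₁ = −20.0 cm.
Lens 1: 1/d_i1 = 1/f₁ − 1/d_o1 = 1/(-20.0) − 1/(136) = -0.05735, so d_i1 = -17.44 cm.
The intermediate image is 17.44 cm to the left of lens 1 (virtual), which is 74.7 − (-17.44) = 92.14 cm to the left of lens 2, so d_o2 = +92.14 cm.
Lens 2: 1/d_i2 = 1/f₂ − 1/d_o2 = 1/(29.0) − 1/(92.14) = 0.02363, so d_i2 = 42.3 cm.
The final image is real, 42.3 cm to the right of lens 2 (overall magnification ≈ -0.059).

42.3 cm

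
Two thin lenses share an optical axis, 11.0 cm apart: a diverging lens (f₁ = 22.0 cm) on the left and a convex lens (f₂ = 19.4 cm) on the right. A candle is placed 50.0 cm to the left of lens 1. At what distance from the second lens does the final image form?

74.1 cm

Lens 1 is diverging, so f₁ = −22.0 cm.
Lens 1: 1/d_i1 = 1/f₁ − 1/d_o1 = 1/(-22.0) − 1/(50.0) = -0.06545, so d_i1 = -15.28 cm.
The intermediate image is 15.28 cm to the left of lens 1 (virtual), which is 11.0 − (-15.28) = 26.28 cm to the left of lens 2, so d_o2 = +26.28 cm.
Lens 2: 1/d_i2 = 1/f₂ − 1/d_o2 = 1/(19.4) − 1/(26.28) = 0.01349, so d_i2 = 74.1 cm.
The final image is real, 74.1 cm to the right of lens 2 (overall magnification ≈ -0.86).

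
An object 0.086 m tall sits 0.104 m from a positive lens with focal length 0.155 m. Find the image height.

0.261 m

1/d_i = 1/f − 1/d_o = 1/(0.1550) − 1/(0.104) = -3.164, so d_i = -0.3161 m.
m = −d_i/d_o = +3.039.
|h_i| = |m|·h_o = 3.039 × 0.086 = 0.261 m. The image is virtual, upright and enlarged, on the same side as the object.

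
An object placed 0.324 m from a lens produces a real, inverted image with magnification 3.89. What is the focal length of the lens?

f = 0.258 m (converging)

m = −d_i/d_o ⇒ d_i = −m·d_o = −(-3.89)·(0.324) = 1.260 m.
1/f = 1/d_o + 1/d_i = 1/(0.324) + 1/(1.260) = 3.880, so f = 0.258 m.
Since f is positive, the lens is converging.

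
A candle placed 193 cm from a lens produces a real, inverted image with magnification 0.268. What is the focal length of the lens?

f = 40.8 cm (converging)

m = −d_i/d_o ⇒ d_i = −m·d_o = −(-0.268)·(193) = 51.72 cm.
1/f = 1/d_o + 1/d_i = 1/(193) + 1/(51.72) = 0.02452, so f = 40.8 cm.
Since f is positive, the lens is converging.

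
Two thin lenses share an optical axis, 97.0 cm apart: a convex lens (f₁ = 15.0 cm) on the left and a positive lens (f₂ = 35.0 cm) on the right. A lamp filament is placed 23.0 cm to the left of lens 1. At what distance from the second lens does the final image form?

99.9 cm

Lens 1: 1/d_i1 = 1/f₁ − 1/d_o1 = 1/(15.0) − 1/(23.0) = 0.02319, so d_i1 = 43.12 cm.
The intermediate image is 43.12 cm to the right of lens 1, which is 97.0 − (43.12) = 53.88 cm to the left of lens 2, so d_o2 = +53.88 cm.
Lens 2: 1/d_i2 = 1/f₂ − 1/d_o2 = 1/(35.0) − 1/(53.88) = 0.01001, so d_i2 = 99.9 cm.
The final image is real, 99.9 cm to the right of lens 2 (overall magnification ≈ 3.5).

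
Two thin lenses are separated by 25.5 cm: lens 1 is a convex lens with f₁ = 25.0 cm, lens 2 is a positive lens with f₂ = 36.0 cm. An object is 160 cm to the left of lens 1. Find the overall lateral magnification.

m = -0.166

Lens 1: 1/d_i1 = 1/(25.0) − 1/(160) = 0.03375, so d_i1 = 29.63 cm; m₁ = −d_i1/d_o1 = -0.1852.
d_o2 = 25.5 − (29.63) = -4.130 cm (virtual object).
Lens 2: 1/d_i2 = 1/(36.0) − 1/(-4.130) = 0.2699, so d_i2 = 3.705 cm; m₂ = −d_i2/d_o2 = +0.8971.
m = m₁·m₂ = (-0.1852)(+0.8971) = -0.166.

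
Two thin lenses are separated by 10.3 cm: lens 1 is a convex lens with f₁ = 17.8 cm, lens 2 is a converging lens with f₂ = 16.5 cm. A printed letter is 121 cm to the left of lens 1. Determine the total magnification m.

m = -0.105

Lens 1: 1/d_i1 = 1/(17.8) − 1/(121) = 0.04792, so d_i1 = 20.87 cm; m₁ = −d_i1/d_o1 = -0.1725.
d_o2 = 10.3 − (20.87) = -10.57 cm (virtual object).
Lens 2: 1/d_i2 = 1/(16.5) − 1/(-10.57) = 0.1552, so d_i2 = 6.443 cm; m₂ = −d_i2/d_o2 = +0.6095.
m = m₁·m₂ = (-0.1725)(+0.6095) = -0.105.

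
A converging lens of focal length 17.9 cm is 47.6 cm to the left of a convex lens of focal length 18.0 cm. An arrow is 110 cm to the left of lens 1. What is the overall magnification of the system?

m = +0.426

Lens 1: 1/d_i1 = 1/(17.9) − 1/(110) = 0.04678, so d_i1 = 21.38 cm; m₁ = −d_i1/d_o1 = -0.1944.
d_o2 = 47.6 − (21.38) = 26.22 cm.
Lens 2: 1/d_i2 = 1/(18.0) − 1/(26.22) = 0.01742, so d_i2 = 57.42 cm; m₂ = −d_i2/d_o2 = -2.190.
m = m₁·m₂ = (-0.1944)(-2.190) = +0.426.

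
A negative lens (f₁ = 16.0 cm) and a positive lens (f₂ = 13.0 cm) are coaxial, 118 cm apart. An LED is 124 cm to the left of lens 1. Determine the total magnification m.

f₁ = −16.0 cm (diverging).
Lens 1: 1/d_i1 = 1/(-16.0) − 1/(124) = -0.07056, so d_i1 = -14.17 cm; m₁ = −d_i1/d_o1 = +0.1143.
d_o2 = 118 − (-14.17) = 132.2 cm.
Lens 2: 1/d_i2 = 1/(13.0) − 1/(132.2) = 0.06936, so d_i2 = 14.42 cm; m₂ = −d_i2/d_o2 = -0.1091.
m = m₁·m₂ = (+0.1143)(-0.1091) = -0.0125.

m = -0.0125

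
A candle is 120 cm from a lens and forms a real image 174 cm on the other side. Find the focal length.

f = 71.0 cm (converging)

Real image ⇒ d_i = +174 cm.
1/f = 1/d_o + 1/d_i = 1/(120) + 1/(174) = 0.01408, so f = 71.0 cm.
Since f is positive, the lens is converging.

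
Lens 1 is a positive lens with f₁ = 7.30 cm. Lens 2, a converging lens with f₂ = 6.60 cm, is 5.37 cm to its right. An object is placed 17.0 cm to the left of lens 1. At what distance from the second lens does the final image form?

3.49 cm

Lens 1: 1/d_i1 = 1/f₁ − 1/d_o1 = 1/(7.30) − 1/(17.0) = 0.07816, so d_i1 = 12.79 cm.
The intermediate image is 12.79 cm to the right of lens 1, which lies 7.420 cm to the right of lens 2 — a virtual object — so d_o2 = −7.420 cm.
Lens 2: 1/d_i2 = 1/f₂ − 1/d_o2 = 1/(6.60) − 1/(-7.420) = 0.2863, so d_i2 = 3.49 cm.
The final image is real, 3.49 cm to the right of lens 2 (overall magnification ≈ -0.35).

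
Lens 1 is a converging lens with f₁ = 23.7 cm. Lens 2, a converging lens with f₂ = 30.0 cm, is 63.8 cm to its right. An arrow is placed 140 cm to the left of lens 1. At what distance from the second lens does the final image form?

Lens 1: 1/d_i1 = 1/f₁ − 1/d_o1 = 1/(23.7) − 1/(140) = 0.03505, so d_i1 = 28.53 cm.
The intermediate image is 28.53 cm to the right of lens 1, which is 63.8 − (28.53) = 35.27 cm to the left of lens 2, so d_o2 = +35.27 cm.
Lens 2: 1/d_i2 = 1/f₂ − 1/d_o2 = 1/(30.0) − 1/(35.27) = 0.004981, so d_i2 = 201 cm.
The final image is real, 201 cm to the right of lens 2 (overall magnification ≈ 1.2).

201 cm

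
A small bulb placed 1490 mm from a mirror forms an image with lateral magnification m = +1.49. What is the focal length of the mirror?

f = 4530 mm (concave)

m = −d_i/d_o ⇒ d_i = −m·d_o = −(+1.49)·(1490) = -2220 mm.
1/f = 1/d_o + 1/d_i = 1/(1490) + 1/(-2220) = 0.0002207, so f = 4530 mm.
Since f is positive, the mirror is concave.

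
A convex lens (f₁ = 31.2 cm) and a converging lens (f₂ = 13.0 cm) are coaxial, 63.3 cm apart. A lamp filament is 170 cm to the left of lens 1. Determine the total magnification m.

m = +0.242

Lens 1: 1/d_i1 = 1/(31.2) − 1/(170) = 0.02617, so d_i1 = 38.21 cm; m₁ = −d_i1/d_o1 = -0.2248.
d_o2 = 63.3 − (38.21) = 25.09 cm.
Lens 2: 1/d_i2 = 1/(13.0) − 1/(25.09) = 0.03707, so d_i2 = 26.98 cm; m₂ = −d_i2/d_o2 = -1.075.
m = m₁·m₂ = (-0.2248)(-1.075) = +0.242.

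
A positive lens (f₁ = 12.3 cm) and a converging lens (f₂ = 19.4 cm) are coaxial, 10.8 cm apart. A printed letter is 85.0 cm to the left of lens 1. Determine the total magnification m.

Lens 1: 1/d_i1 = 1/(12.3) − 1/(85.0) = 0.06954, so d_i1 = 14.38 cm; m₁ = −d_i1/d_o1 = -0.1692.
d_o2 = 10.8 − (14.38) = -3.580 cm (virtual object).
Lens 2: 1/d_i2 = 1/(19.4) − 1/(-3.580) = 0.3309, so d_i2 = 3.022 cm; m₂ = −d_i2/d_o2 = +0.8442.
m = m₁·m₂ = (-0.1692)(+0.8442) = -0.143.

m = -0.143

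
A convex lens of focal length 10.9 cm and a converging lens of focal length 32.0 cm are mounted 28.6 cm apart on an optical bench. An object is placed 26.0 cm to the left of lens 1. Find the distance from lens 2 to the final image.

14.2 cm

Lens 1: 1/d_i1 = 1/f₁ − 1/d_o1 = 1/(10.9) − 1/(26.0) = 0.05328, so d_i1 = 18.77 cm.
The intermediate image is 18.77 cm to the right of lens 1, which is 28.6 − (18.77) = 9.830 cm to the left of lens 2, so d_o2 = +9.830 cm.
Lens 2: 1/d_i2 = 1/f₂ − 1/d_o2 = 1/(32.0) − 1/(9.830) = -0.07048, so d_i2 = -14.2 cm.
The final image is virtual, 14.2 cm to the left of lens 2 (overall magnification ≈ -1.0).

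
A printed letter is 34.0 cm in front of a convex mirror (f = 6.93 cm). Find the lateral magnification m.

m = +0.169

For a convex mirror, f = -6.93 cm.
1/d_i = 1/f − 1/d_o = 1/(-6.930) − 1/(34.0) = -0.1737, so d_i = -5.757 cm.
m = −d_i/d_o = −(-5.757)/(34.0) = +0.169.
The image is virtual, upright and reduced, behind the mirror.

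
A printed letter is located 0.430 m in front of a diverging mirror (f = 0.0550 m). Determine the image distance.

0.0488 m

For a diverging mirror, f = -0.0550 m.
Mirror equation: 1/v = 1/f − 1/u = 1/(-0.05500) − 1/(0.430) = -18.18 − 2.326 = -20.51, so v = -0.0488 m.
The image is virtual, upright and reduced, behind the mirror.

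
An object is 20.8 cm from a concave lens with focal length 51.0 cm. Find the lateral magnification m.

For a concave lens, f = -51.0 cm.
1/d_i = 1/f − 1/d_o = 1/(-51.00) − 1/(20.8) = -0.06768, so d_i = -14.77 cm.
m = −d_i/d_o = −(-14.77)/(20.8) = +0.710.
The image is virtual, upright and reduced, on the same side as the object.

m = +0.710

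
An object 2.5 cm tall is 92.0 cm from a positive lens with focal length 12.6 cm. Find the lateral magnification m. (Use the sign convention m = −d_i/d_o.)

1/d_i = 1/f − 1/d_o = 1/(12.60) − 1/(92.0) = 0.06850, so d_i = 14.60 cm.
m = −d_i/d_o = −(14.60)/(92.0) = -0.159.
The image is real, inverted and reduced, on the far side of the lens.

m = -0.159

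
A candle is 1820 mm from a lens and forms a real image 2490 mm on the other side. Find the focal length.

f = 1050 mm (converging)

Real image ⇒ d_i = +2490 mm.
1/f = 1/d_o + 1/d_i = 1/(1820) + 1/(2490) = 0.0009511, so f = 1050 mm.
Since f is positive, the lens is converging.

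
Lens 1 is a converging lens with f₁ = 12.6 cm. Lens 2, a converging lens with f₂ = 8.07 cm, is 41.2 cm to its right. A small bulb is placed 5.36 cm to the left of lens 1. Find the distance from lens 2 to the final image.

Lens 1: 1/d_i1 = 1/f₁ − 1/d_o1 = 1/(12.6) − 1/(5.36) = -0.1072, so d_i1 = -9.328 cm.
The intermediate image is 9.328 cm to the left of lens 1 (virtual), which is 41.2 − (-9.328) = 50.53 cm to the left of lens 2, so d_o2 = +50.53 cm.
Lens 2: 1/d_i2 = 1/f₂ − 1/d_o2 = 1/(8.07) − 1/(50.53) = 0.1041, so d_i2 = 9.60 cm.
The final image is real, 9.60 cm to the right of lens 2 (overall magnification ≈ -0.33).

9.60 cm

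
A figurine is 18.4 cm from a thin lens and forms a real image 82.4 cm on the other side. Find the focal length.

f = 15.0 cm (converging)

Real image ⇒ d_i = +82.4 cm.
1/f = 1/d_o + 1/d_i = 1/(18.4) + 1/(82.4) = 0.06648, so f = 15.0 cm.
Since f is positive, the thin lens is converging.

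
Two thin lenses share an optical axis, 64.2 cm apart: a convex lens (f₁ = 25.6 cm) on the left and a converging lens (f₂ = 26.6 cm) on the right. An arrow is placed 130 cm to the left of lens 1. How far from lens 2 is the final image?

150 cm

Lens 1: 1/d_i1 = 1/f₁ − 1/d_o1 = 1/(25.6) − 1/(130) = 0.03137, so d_i1 = 31.88 cm.
The intermediate image is 31.88 cm to the right of lens 1, which is 64.2 − (31.88) = 32.32 cm to the left of lens 2, so d_o2 = +32.32 cm.
Lens 2: 1/d_i2 = 1/f₂ − 1/d_o2 = 1/(26.6) − 1/(32.32) = 0.006653, so d_i2 = 150 cm.
The final image is real, 150 cm to the right of lens 2 (overall magnification ≈ 1.1).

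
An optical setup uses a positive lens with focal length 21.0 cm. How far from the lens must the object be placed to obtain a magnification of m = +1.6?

m = −d_i/d_o ⇒ d_i = −m·d_o.
1/f = 1/d_o + 1/d_i = 1/d_o − 1/(m·d_o) = (1 − 1/m)/d_o, so d_o = f(1 − 1/m) = (21.00)(1 − 1/(+1.6)) = 7.88 cm.

7.88 cm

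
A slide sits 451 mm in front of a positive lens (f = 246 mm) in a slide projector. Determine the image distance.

Lens equation: 1/s_i = 1/f − 1/s_o = 1/(246.0) − 1/(451) = 0.004065 − 0.002217 = 0.001848, so s_i = 541 mm.
The image is real, inverted and enlarged, on the far side of the lens.

541 mm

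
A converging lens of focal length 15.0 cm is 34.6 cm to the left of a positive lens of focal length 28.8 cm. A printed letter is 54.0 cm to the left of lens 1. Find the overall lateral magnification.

m = -0.740

Lens 1: 1/d_i1 = 1/(15.0) − 1/(54.0) = 0.04815, so d_i1 = 20.77 cm; m₁ = −d_i1/d_o1 = -0.3846.
d_o2 = 34.6 − (20.77) = 13.83 cm.
Lens 2: 1/d_i2 = 1/(28.8) − 1/(13.83) = -0.03758, so d_i2 = -26.61 cm; m₂ = −d_i2/d_o2 = +1.924.
m = m₁·m₂ = (-0.3846)(+1.924) = -0.740.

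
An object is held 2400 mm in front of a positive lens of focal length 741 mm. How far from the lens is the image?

1070 mm

Lens equation: 1/d_i = 1/f − 1/d_o = 1/(741.0) − 1/(2400) = 0.001350 − 0.0004167 = 0.0009329, so d_i = 1070 mm.
The image is real, inverted and reduced, on the far side of the lens.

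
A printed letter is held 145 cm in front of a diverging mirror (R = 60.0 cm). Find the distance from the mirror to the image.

f = R/2 = 60.0/2 = 30.00 cm; for a diverging mirror, f = -30.00 cm.
Mirror equation: 1/d_i = 1/f − 1/d_o = 1/(-30.00) − 1/(145) = -0.03333 − 0.006897 = -0.04023, so d_i = -24.9 cm.
The image is virtual, upright and reduced, behind the mirror.

24.9 cm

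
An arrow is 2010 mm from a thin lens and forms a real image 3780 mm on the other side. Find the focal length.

f = 1310 mm (converging)

Real image ⇒ d_i = +3780 mm.
1/f = 1/d_o + 1/d_i = 1/(2010) + 1/(3780) = 0.0007621, so f = 1310 mm.
Since f is positive, the thin lens is converging.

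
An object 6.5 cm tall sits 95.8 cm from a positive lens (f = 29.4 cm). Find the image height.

1/d_i = 1/f − 1/d_o = 1/(29.40) − 1/(95.8) = 0.02358, so d_i = 42.42 cm.
m = −d_i/d_o = -0.4428.
|h_i| = |m|·h_o = 0.4428 × 6.5 = 2.88 cm. The image is real, inverted and reduced, on the far side of the lens.

2.88 cm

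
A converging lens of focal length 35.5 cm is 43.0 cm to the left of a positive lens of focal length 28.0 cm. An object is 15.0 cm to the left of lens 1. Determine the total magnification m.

m = -1.18

Lens 1: 1/d_i1 = 1/(35.5) − 1/(15.0) = -0.03850, so d_i1 = -25.98 cm; m₁ = −d_i1/d_o1 = +1.732.
d_o2 = 43.0 − (-25.98) = 68.98 cm.
Lens 2: 1/d_i2 = 1/(28.0) − 1/(68.98) = 0.02122, so d_i2 = 47.13 cm; m₂ = −d_i2/d_o2 = -0.6833.
m = m₁·m₂ = (+1.732)(-0.6833) = -1.18.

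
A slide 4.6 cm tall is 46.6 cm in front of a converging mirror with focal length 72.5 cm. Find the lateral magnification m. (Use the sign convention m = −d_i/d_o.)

1/d_i = 1/f − 1/d_o = 1/(72.50) − 1/(46.6) = -0.007666, so d_i = -130.4 cm.
m = −d_i/d_o = −(-130.4)/(46.6) = +2.80.
The image is virtual, upright and enlarged, behind the mirror.

m = +2.80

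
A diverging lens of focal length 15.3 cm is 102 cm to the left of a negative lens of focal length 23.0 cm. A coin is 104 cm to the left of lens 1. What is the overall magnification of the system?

m = +0.0213

f₁ = −15.3 cm (diverging).
Lens 1: 1/d_i1 = 1/(-15.3) − 1/(104) = -0.07497, so d_i1 = -13.34 cm; m₁ = −d_i1/d_o1 = +0.1283.
d_o2 = 102 − (-13.34) = 115.3 cm.
f₂ = −23.0 cm (diverging).
Lens 2: 1/d_i2 = 1/(-23.0) − 1/(115.3) = -0.05215, so d_i2 = -19.17 cm; m₂ = −d_i2/d_o2 = +0.1663.
m = m₁·m₂ = (+0.1283)(+0.1663) = +0.0213.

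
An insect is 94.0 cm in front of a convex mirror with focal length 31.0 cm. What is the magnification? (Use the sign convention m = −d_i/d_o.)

m = +0.248

For a convex mirror, f = -31.0 cm.
1/d_i = 1/f − 1/d_o = 1/(-31.00) − 1/(94.0) = -0.04290, so d_i = -23.31 cm.
m = −d_i/d_o = −(-23.31)/(94.0) = +0.248.
The image is virtual, upright and reduced, behind the mirror.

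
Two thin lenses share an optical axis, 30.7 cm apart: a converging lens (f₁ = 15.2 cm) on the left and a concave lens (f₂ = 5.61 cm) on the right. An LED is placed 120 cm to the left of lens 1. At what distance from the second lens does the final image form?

Lens 1: 1/d_i1 = 1/f₁ − 1/d_o1 = 1/(15.2) − 1/(120) = 0.05746, so d_i1 = 17.40 cm.
The intermediate image is 17.40 cm to the right of lens 1, which is 30.7 − (17.40) = 13.30 cm to the left of lens 2, so d_o2 = +13.30 cm.
Lens 2 is diverging, so f₂ = −5.61 cm.
Lens 2: 1/d_i2 = 1/f₂ − 1/d_o2 = 1/(-5.61) − 1/(13.30) = -0.2534, so d_i2 = -3.95 cm.
The final image is virtual, 3.95 cm to the left of lens 2 (overall magnification ≈ -0.043).

3.95 cm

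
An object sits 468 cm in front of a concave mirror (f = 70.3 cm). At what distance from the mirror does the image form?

Mirror equation: 1/s_i = 1/f − 1/s_o = 1/(70.30) − 1/(468) = 0.01422 − 0.002137 = 0.01209, so s_i = 82.7 cm.
The image is real, inverted and reduced, in front of the mirror.

82.7 cm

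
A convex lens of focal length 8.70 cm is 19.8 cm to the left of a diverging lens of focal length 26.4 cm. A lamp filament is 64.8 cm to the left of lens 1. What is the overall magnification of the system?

Lens 1: 1/d_i1 = 1/(8.70) − 1/(64.8) = 0.09951, so d_i1 = 10.05 cm; m₁ = −d_i1/d_o1 = -0.1551.
d_o2 = 19.8 − (10.05) = 9.750 cm.
f₂ = −26.4 cm (diverging).
Lens 2: 1/d_i2 = 1/(-26.4) − 1/(9.750) = -0.1404, so d_i2 = -7.120 cm; m₂ = −d_i2/d_o2 = +0.7303.
m = m₁·m₂ = (-0.1551)(+0.7303) = -0.113.

m = -0.113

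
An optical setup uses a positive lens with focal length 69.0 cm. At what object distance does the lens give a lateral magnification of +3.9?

m = −d_i/d_o ⇒ d_i = −m·d_o.
1/f = 1/d_o + 1/d_i = 1/d_o − 1/(m·d_o) = (1 − 1/m)/d_o, so d_o = f(1 − 1/m) = (69.00)(1 − 1/(+3.9)) = 51.3 cm.

51.3 cm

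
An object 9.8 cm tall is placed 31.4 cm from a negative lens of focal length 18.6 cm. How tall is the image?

3.65 cm

For a negative lens, f = -18.6 cm.
1/d_i = 1/f − 1/d_o = 1/(-18.60) − 1/(31.4) = -0.08561, so d_i = -11.68 cm.
m = −d_i/d_o = +0.3720.
|h_i| = |m|·h_o = 0.3720 × 9.8 = 3.65 cm. The image is virtual, upright and reduced, on the same side as the object.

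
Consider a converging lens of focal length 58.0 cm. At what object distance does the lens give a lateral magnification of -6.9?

66.4 cm

m = −d_i/d_o ⇒ d_i = −m·d_o.
1/f = 1/d_o + 1/d_i = 1/d_o − 1/(m·d_o) = (1 − 1/m)/d_o, so d_o = f(1 − 1/m) = (58.00)(1 − 1/(-6.9)) = 66.4 cm.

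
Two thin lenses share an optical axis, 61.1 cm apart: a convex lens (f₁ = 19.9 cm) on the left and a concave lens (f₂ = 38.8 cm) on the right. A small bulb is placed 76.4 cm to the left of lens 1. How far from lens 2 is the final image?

18.2 cm

Lens 1: 1/d_i1 = 1/f₁ − 1/d_o1 = 1/(19.9) − 1/(76.4) = 0.03716, so d_i1 = 26.91 cm.
The intermediate image is 26.91 cm to the right of lens 1, which is 61.1 − (26.91) = 34.19 cm to the left of lens 2, so d_o2 = +34.19 cm.
Lens 2 is diverging, so f₂ = −38.8 cm.
Lens 2: 1/d_i2 = 1/f₂ − 1/d_o2 = 1/(-38.8) − 1/(34.19) = -0.05502, so d_i2 = -18.2 cm.
The final image is virtual, 18.2 cm to the left of lens 2 (overall magnification ≈ -0.19).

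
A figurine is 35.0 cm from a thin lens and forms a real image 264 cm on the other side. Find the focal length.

f = 30.9 cm (converging)

Real image ⇒ d_i = +264 cm.
1/f = 1/d_o + 1/d_i = 1/(35.0) + 1/(264) = 0.03236, so f = 30.9 cm.
Since f is positive, the thin lens is converging.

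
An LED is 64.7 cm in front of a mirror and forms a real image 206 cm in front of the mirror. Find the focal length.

Real image ⇒ d_i = +206 cm.
1/f = 1/d_o + 1/d_i = 1/(64.7) + 1/(206) = 0.02031, so f = 49.2 cm.
Since f is positive, the mirror is concave.

f = 49.2 cm (concave)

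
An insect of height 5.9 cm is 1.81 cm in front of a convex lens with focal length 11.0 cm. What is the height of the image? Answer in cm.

1/d_i = 1/f − 1/d_o = 1/(11.00) − 1/(1.81) = -0.4616, so d_i = -2.166 cm.
m = −d_i/d_o = +1.197.
|h_i| = |m|·h_o = 1.197 × 5.9 = 7.06 cm. The image is virtual, upright and enlarged, on the same side as the object.

7.06 cm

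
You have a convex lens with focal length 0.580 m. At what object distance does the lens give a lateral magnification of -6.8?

m = −d_i/d_o ⇒ d_i = −m·d_o.
1/f = 1/d_o + 1/d_i = 1/d_o − 1/(m·d_o) = (1 − 1/m)/d_o, so d_o = f(1 − 1/m) = (0.5800)(1 − 1/(-6.8)) = 0.665 m.

0.665 m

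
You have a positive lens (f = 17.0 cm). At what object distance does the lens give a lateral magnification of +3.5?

12.1 cm

m = −d_i/d_o ⇒ d_i = −m·d_o.
1/f = 1/d_o + 1/d_i = 1/d_o − 1/(m·d_o) = (1 − 1/m)/d_o, so d_o = f(1 − 1/m) = (17.00)(1 − 1/(+3.5)) = 12.1 cm.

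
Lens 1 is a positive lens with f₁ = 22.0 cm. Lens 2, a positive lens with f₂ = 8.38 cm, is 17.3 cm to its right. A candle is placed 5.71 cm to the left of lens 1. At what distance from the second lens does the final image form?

12.6 cm

Lens 1: 1/d_i1 = 1/f₁ − 1/d_o1 = 1/(22.0) − 1/(5.71) = -0.1297, so d_i1 = -7.711 cm.
The intermediate image is 7.711 cm to the left of lens 1 (virtual), which is 17.3 − (-7.711) = 25.01 cm to the left of lens 2, so d_o2 = +25.01 cm.
Lens 2: 1/d_i2 = 1/f₂ − 1/d_o2 = 1/(8.38) − 1/(25.01) = 0.07935, so d_i2 = 12.6 cm.
The final image is real, 12.6 cm to the right of lens 2 (overall magnification ≈ -0.68).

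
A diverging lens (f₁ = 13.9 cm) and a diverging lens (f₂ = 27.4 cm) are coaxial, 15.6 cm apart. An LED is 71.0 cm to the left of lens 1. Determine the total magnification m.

m = +0.0821

f₁ = −13.9 cm (diverging).
Lens 1: 1/d_i1 = 1/(-13.9) − 1/(71.0) = -0.08603, so d_i1 = -11.62 cm; m₁ = −d_i1/d_o1 = +0.1637.
d_o2 = 15.6 − (-11.62) = 27.22 cm.
f₂ = −27.4 cm (diverging).
Lens 2: 1/d_i2 = 1/(-27.4) − 1/(27.22) = -0.07323, so d_i2 = -13.65 cm; m₂ = −d_i2/d_o2 = +0.5016.
m = m₁·m₂ = (+0.1637)(+0.5016) = +0.0821.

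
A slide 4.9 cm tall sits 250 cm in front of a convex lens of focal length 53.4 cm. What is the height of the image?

1/d_i = 1/f − 1/d_o = 1/(53.40) − 1/(250) = 0.01473, so d_i = 67.90 cm.
m = −d_i/d_o = -0.2716.
|h_i| = |m|·h_o = 0.2716 × 4.9 = 1.33 cm. The image is real, inverted and reduced, on the far side of the lens.

1.33 cm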